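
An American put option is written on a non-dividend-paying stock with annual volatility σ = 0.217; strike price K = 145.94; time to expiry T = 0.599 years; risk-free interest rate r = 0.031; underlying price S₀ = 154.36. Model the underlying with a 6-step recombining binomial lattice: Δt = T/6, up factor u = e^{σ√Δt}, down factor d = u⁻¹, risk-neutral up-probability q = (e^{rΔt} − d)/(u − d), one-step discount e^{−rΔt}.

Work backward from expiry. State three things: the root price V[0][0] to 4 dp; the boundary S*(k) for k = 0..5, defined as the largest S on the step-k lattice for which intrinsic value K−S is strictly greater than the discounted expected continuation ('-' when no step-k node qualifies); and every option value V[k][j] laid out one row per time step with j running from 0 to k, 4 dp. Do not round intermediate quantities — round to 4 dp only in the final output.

params: Δt=0.09983 u=1.07097 d=0.93373 q=0.50545 e^(-rΔt)=0.99691
t_6 payoffs: 43.6408 28.6053 11.3600 0.0000 0.0000 0.0000 0.0000
t_5: node(5,0) S=109.5594 payoff=36.3806 vs cont=35.9297 → 36.3806 [stop]  node(5,1) S=125.6619 payoff=20.2781 vs cont=19.8271 → 20.2781 [stop]  node(5,2) S=144.1311 payoff=1.8089 vs cont=5.6007 → 5.6007 [wait]  node(5,3) S=165.3148 payoff=0.0000 vs cont=0.0000 → 0.0000 [wait]  node(5,4) S=189.6121 payoff=0.0000 vs cont=0.0000 → 0.0000 [wait]  node(5,5) S=217.4804 payoff=0.0000 vs cont=0.0000 → 0.0000 [wait]  ⇒ S*(5)=125.6619
t_4: node(4,0) S=117.3347 payoff=28.6053 vs cont=28.1543 → 28.6053 [stop]  node(4,1) S=134.5800 payoff=11.3600 vs cont=12.8196 → 12.8196 [wait]  node(4,2) S=154.3600 payoff=0.0000 vs cont=2.7613 → 2.7613 [wait]  node(4,3) S=177.0471 payoff=0.0000 vs cont=0.0000 → 0.0000 [wait]  node(4,4) S=203.0687 payoff=0.0000 vs cont=0.0000 → 0.0000 [wait]  ⇒ S*(4)=117.3347
t_3: node(3,0) S=125.6619 payoff=20.2781 vs cont=20.5627 → 20.5627 [wait]  node(3,1) S=144.1311 payoff=1.8089 vs cont=7.7117 → 7.7117 [wait]  node(3,2) S=165.3148 payoff=0.0000 vs cont=1.3614 → 1.3614 [wait]  node(3,3) S=189.6121 payoff=0.0000 vs cont=0.0000 → 0.0000 [wait]  ⇒ S*(3)=-
t_2: node(2,0) S=134.5800 payoff=11.3600 vs cont=14.0237 → 14.0237 [wait]  node(2,1) S=154.3600 payoff=0.0000 vs cont=4.4880 → 4.4880 [wait]  node(2,2) S=177.0471 payoff=0.0000 vs cont=0.6712 → 0.6712 [wait]  ⇒ S*(2)=-
t_1: node(1,0) S=144.1311 payoff=1.8089 vs cont=9.1754 → 9.1754 [wait]  node(1,1) S=165.3148 payoff=0.0000 vs cont=2.5509 → 2.5509 [wait]  ⇒ S*(1)=-
t_0: node(0,0) S=154.3600 payoff=0.0000 vs cont=5.8090 → 5.8090 [wait]  ⇒ S*(0)=-

price = 5.8090
boundary = - - - - 117.3347 125.6619
tree:
5.8090
9.1754 2.5509
14.0237 4.4880 0.6712
20.5627 7.7117 1.3614 0.0000
28.6053 12.8196 2.7613 0.0000 0.0000
36.3806 20.2781 5.6007 0.0000 0.0000 0.0000
43.6408 28.6053 11.3600 0.0000 0.0000 0.0000 0.0000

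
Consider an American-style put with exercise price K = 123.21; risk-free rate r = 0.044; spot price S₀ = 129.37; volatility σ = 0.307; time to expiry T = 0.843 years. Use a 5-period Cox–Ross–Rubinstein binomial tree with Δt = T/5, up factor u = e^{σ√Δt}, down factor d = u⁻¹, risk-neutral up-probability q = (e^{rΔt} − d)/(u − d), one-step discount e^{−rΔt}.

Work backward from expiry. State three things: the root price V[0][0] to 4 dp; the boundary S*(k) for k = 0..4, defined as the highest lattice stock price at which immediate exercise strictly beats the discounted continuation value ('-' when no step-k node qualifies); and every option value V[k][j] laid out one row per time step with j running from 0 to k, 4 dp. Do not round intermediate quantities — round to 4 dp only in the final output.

params: Δt=0.16860 u=1.13435 d=0.88156 q=0.49798 e^(-rΔt)=0.99261
t_5 payoffs: 54.3283 34.5769 9.1620 0.0000 0.0000 0.0000
t_4: node(4,0) S=78.1358 payoff=45.0742 vs cont=44.1636 → 45.0742 [stop]  node(4,1) S=100.5407 payoff=22.6693 vs cont=21.7587 → 22.6693 [stop]  node(4,2) S=129.3700 payoff=0.0000 vs cont=4.5655 → 4.5655 [wait]  node(4,3) S=166.4659 payoff=0.0000 vs cont=0.0000 → 0.0000 [wait]  node(4,4) S=214.1988 payoff=0.0000 vs cont=0.0000 → 0.0000 [wait]  ⇒ S*(4)=100.5407
t_3: node(3,0) S=88.6331 payoff=34.5769 vs cont=33.6663 → 34.5769 [stop]  node(3,1) S=114.0480 payoff=9.1620 vs cont=13.5530 → 13.5530 [wait]  node(3,2) S=146.7505 payoff=0.0000 vs cont=2.2750 → 2.2750 [wait]  node(3,3) S=188.8301 payoff=0.0000 vs cont=0.0000 → 0.0000 [wait]  ⇒ S*(3)=88.6331
t_2: node(2,0) S=100.5407 payoff=22.6693 vs cont=23.9292 → 23.9292 [wait]  node(2,1) S=129.3700 payoff=0.0000 vs cont=7.8781 → 7.8781 [wait]  node(2,2) S=166.4659 payoff=0.0000 vs cont=1.1336 → 1.1336 [wait]  ⇒ S*(2)=-
t_1: node(1,0) S=114.0480 payoff=9.1620 vs cont=15.8182 → 15.8182 [wait]  node(1,1) S=146.7505 payoff=0.0000 vs cont=4.4861 → 4.4861 [wait]  ⇒ S*(1)=-
t_0: node(0,0) S=129.3700 payoff=0.0000 vs cont=10.0998 → 10.0998 [wait]  ⇒ S*(0)=-

price = 10.0998
boundary = - - - 88.6331 100.5407
tree:
10.0998
15.8182 4.4861
23.9292 7.8781 1.1336
34.5769 13.5530 2.2750 0.0000
45.0742 22.6693 4.5655 0.0000 0.0000
54.3283 34.5769 9.1620 0.0000 0.0000 0.0000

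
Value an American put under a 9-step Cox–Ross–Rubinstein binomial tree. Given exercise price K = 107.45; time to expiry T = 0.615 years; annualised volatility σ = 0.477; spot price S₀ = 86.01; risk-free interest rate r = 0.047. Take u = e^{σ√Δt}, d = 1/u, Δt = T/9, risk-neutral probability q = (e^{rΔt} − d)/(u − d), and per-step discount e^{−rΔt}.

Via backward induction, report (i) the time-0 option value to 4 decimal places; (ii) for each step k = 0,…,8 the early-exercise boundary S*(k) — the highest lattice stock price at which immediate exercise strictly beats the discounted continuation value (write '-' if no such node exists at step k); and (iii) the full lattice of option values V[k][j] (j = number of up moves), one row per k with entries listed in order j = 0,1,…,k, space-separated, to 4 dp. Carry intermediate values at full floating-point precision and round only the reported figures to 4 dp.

price = 26.1105
boundary = - - - 59.1686 67.0261 59.1686 67.0261 75.9270 86.0100
tree:
26.1105
32.9907 18.8828
40.5066 25.1252 12.2930
48.2814 32.4126 17.4530 6.8236
55.2178 40.4239 24.0101 10.5153 2.8976
61.3410 48.2814 31.8300 15.7575 4.9457 0.7135
66.7463 55.2178 40.4239 22.7968 8.2896 1.3812 0.0000
71.5180 61.3410 48.2814 31.5230 13.5612 2.6736 0.0000 0.0000
75.7303 66.7463 55.2178 40.4239 21.4400 5.1754 0.0000 0.0000 0.0000
79.4488 71.5180 61.3410 48.2814 31.5230 10.0180 0.0000 0.0000 0.0000 0.0000

params: Δt=0.06833 u=1.13280 d=0.88277 q=0.48173 e^(-rΔt)=0.99679
t_9 payoffs: 79.4488 71.5180 61.3410 48.2814 31.5230 10.0180 0.0000 0.0000 0.0000 0.0000
t_8: node(8,0) S=31.7197 payoff=75.7303 vs cont=75.3858 → 75.7303 [stop]  node(8,1) S=40.7037 payoff=66.7463 vs cont=66.4018 → 66.7463 [stop]  node(8,2) S=52.2322 payoff=55.2178 vs cont=54.8732 → 55.2178 [stop]  node(8,3) S=67.0261 payoff=40.4239 vs cont=40.0794 → 40.4239 [stop]  node(8,4) S=86.0100 payoff=21.4400 vs cont=21.0955 → 21.4400 [stop]  node(8,5) S=110.3708 payoff=0.0000 vs cont=5.1754 → 5.1754 [wait]  node(8,6) S=141.6313 payoff=0.0000 vs cont=0.0000 → 0.0000 [wait]  node(8,7) S=181.7458 payoff=0.0000 vs cont=0.0000 → 0.0000 [wait]  node(8,8) S=233.2220 payoff=0.0000 vs cont=0.0000 → 0.0000 [wait]  ⇒ S*(8)=86.0100
t_7: node(7,0) S=35.9320 payoff=71.5180 vs cont=71.1735 → 71.5180 [stop]  node(7,1) S=46.1090 payoff=61.3410 vs cont=60.9964 → 61.3410 [stop]  node(7,2) S=59.1686 payoff=48.2814 vs cont=47.9369 → 48.2814 [stop]  node(7,3) S=75.9270 payoff=31.5230 vs cont=31.1784 → 31.5230 [stop]  node(7,4) S=97.4320 payoff=10.0180 vs cont=13.5612 → 13.5612 [wait]  node(7,5) S=125.0278 payoff=0.0000 vs cont=2.6736 → 2.6736 [wait]  node(7,6) S=160.4397 payoff=0.0000 vs cont=0.0000 → 0.0000 [wait]  node(7,7) S=205.8813 payoff=0.0000 vs cont=0.0000 → 0.0000 [wait]  ⇒ S*(7)=75.9270
t_6: node(6,0) S=40.7037 payoff=66.7463 vs cont=66.4018 → 66.7463 [stop]  node(6,1) S=52.2322 payoff=55.2178 vs cont=54.8732 → 55.2178 [stop]  node(6,2) S=67.0261 payoff=40.4239 vs cont=40.0794 → 40.4239 [stop]  node(6,3) S=86.0100 payoff=21.4400 vs cont=22.7968 → 22.7968 [wait]  node(6,4) S=110.3708 payoff=0.0000 vs cont=8.2896 → 8.2896 [wait]  node(6,5) S=141.6313 payoff=0.0000 vs cont=1.3812 → 1.3812 [wait]  node(6,6) S=181.7458 payoff=0.0000 vs cont=0.0000 → 0.0000 [wait]  ⇒ S*(6)=67.0261
t_5: node(5,0) S=46.1090 payoff=61.3410 vs cont=60.9964 → 61.3410 [stop]  node(5,1) S=59.1686 payoff=48.2814 vs cont=47.9369 → 48.2814 [stop]  node(5,2) S=75.9270 payoff=31.5230 vs cont=31.8300 → 31.8300 [wait]  node(5,3) S=97.4320 payoff=10.0180 vs cont=15.7575 → 15.7575 [wait]  node(5,4) S=125.0278 payoff=0.0000 vs cont=4.9457 → 4.9457 [wait]  node(5,5) S=160.4397 payoff=0.0000 vs cont=0.7135 → 0.7135 [wait]  ⇒ S*(5)=59.1686
t_4: node(4,0) S=52.2322 payoff=55.2178 vs cont=54.8732 → 55.2178 [stop]  node(4,1) S=67.0261 payoff=40.4239 vs cont=40.2268 → 40.4239 [stop]  node(4,2) S=86.0100 payoff=21.4400 vs cont=24.0101 → 24.0101 [wait]  node(4,3) S=110.3708 payoff=0.0000 vs cont=10.5153 → 10.5153 [wait]  node(4,4) S=141.6313 payoff=0.0000 vs cont=2.8976 → 2.8976 [wait]  ⇒ S*(4)=67.0261
t_3: node(3,0) S=59.1686 payoff=48.2814 vs cont=47.9369 → 48.2814 [stop]  node(3,1) S=75.9270 payoff=31.5230 vs cont=32.4126 → 32.4126 [wait]  node(3,2) S=97.4320 payoff=10.0180 vs cont=17.4530 → 17.4530 [wait]  node(3,3) S=125.0278 payoff=0.0000 vs cont=6.8236 → 6.8236 [wait]  ⇒ S*(3)=59.1686
t_2: node(2,0) S=67.0261 payoff=40.4239 vs cont=40.5066 → 40.5066 [wait]  node(2,1) S=86.0100 payoff=21.4400 vs cont=25.1252 → 25.1252 [wait]  node(2,2) S=110.3708 payoff=0.0000 vs cont=12.2930 → 12.2930 [wait]  ⇒ S*(2)=-
t_1: node(1,0) S=75.9270 payoff=31.5230 vs cont=32.9907 → 32.9907 [wait]  node(1,1) S=97.4320 payoff=10.0180 vs cont=18.8828 → 18.8828 [wait]  ⇒ S*(1)=-
t_0: node(0,0) S=86.0100 payoff=21.4400 vs cont=26.1105 → 26.1105 [wait]  ⇒ S*(0)=-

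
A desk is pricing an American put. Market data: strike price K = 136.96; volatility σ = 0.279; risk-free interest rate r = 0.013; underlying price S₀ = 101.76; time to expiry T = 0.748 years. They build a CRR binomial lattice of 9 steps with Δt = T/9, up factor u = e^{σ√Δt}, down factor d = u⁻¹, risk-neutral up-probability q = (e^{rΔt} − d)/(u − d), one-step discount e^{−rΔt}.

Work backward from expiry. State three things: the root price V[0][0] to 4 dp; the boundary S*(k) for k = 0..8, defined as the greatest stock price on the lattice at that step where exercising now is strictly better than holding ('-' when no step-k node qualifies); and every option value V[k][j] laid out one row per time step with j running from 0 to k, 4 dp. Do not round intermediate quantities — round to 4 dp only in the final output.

params: Δt=0.08311 u=1.08376 d=0.92272 q=0.48662 e^(-rΔt)=0.99892
t_9 payoffs: 87.6207 79.0096 68.8957 57.0166 43.0643 26.6770 7.4296 0.0000 0.0000 0.0000
t_8: node(8,0) S=53.4718 payoff=83.4882 vs cont=83.3403 → 83.4882 [stop]  node(8,1) S=62.8041 payoff=74.1559 vs cont=74.0080 → 74.1559 [stop]  node(8,2) S=73.7651 payoff=63.1949 vs cont=63.0470 → 63.1949 [stop]  node(8,3) S=86.6391 payoff=50.3209 vs cont=50.1730 → 50.3209 [stop]  node(8,4) S=101.7600 payoff=35.2000 vs cont=35.0521 → 35.2000 [stop]  node(8,5) S=119.5199 payoff=17.4401 vs cont=17.2922 → 17.4401 [stop]  node(8,6) S=140.3794 payoff=0.0000 vs cont=3.8101 → 3.8101 [wait]  node(8,7) S=164.8794 payoff=0.0000 vs cont=0.0000 → 0.0000 [wait]  node(8,8) S=193.6554 payoff=0.0000 vs cont=0.0000 → 0.0000 [wait]  ⇒ S*(8)=119.5199
t_7: node(7,0) S=57.9504 payoff=79.0096 vs cont=78.8617 → 79.0096 [stop]  node(7,1) S=68.0643 payoff=68.8957 vs cont=68.7478 → 68.8957 [stop]  node(7,2) S=79.9434 payoff=57.0166 vs cont=56.8687 → 57.0166 [stop]  node(7,3) S=93.8957 payoff=43.0643 vs cont=42.9164 → 43.0643 [stop]  node(7,4) S=110.2830 payoff=26.6770 vs cont=26.5291 → 26.6770 [stop]  node(7,5) S=129.5304 payoff=7.4296 vs cont=10.7959 → 10.7959 [wait]  node(7,6) S=152.1370 payoff=0.0000 vs cont=1.9539 → 1.9539 [wait]  node(7,7) S=178.6891 payoff=0.0000 vs cont=0.0000 → 0.0000 [wait]  ⇒ S*(7)=110.2830
t_6: node(6,0) S=62.8041 payoff=74.1559 vs cont=74.0080 → 74.1559 [stop]  node(6,1) S=73.7651 payoff=63.1949 vs cont=63.0470 → 63.1949 [stop]  node(6,2) S=86.6391 payoff=50.3209 vs cont=50.1730 → 50.3209 [stop]  node(6,3) S=101.7600 payoff=35.2000 vs cont=35.0521 → 35.2000 [stop]  node(6,4) S=119.5199 payoff=17.4401 vs cont=18.9285 → 18.9285 [wait]  node(6,5) S=140.3794 payoff=0.0000 vs cont=6.4862 → 6.4862 [wait]  node(6,6) S=164.8794 payoff=0.0000 vs cont=1.0020 → 1.0020 [wait]  ⇒ S*(6)=101.7600
t_5: node(5,0) S=68.0643 payoff=68.8957 vs cont=68.7478 → 68.8957 [stop]  node(5,1) S=79.9434 payoff=57.0166 vs cont=56.8687 → 57.0166 [stop]  node(5,2) S=93.8957 payoff=43.0643 vs cont=42.9164 → 43.0643 [stop]  node(5,3) S=110.2830 payoff=26.6770 vs cont=27.2526 → 27.2526 [wait]  node(5,4) S=129.5304 payoff=7.4296 vs cont=12.8600 → 12.8600 [wait]  node(5,5) S=152.1370 payoff=0.0000 vs cont=3.8134 → 3.8134 [wait]  ⇒ S*(5)=93.8957
t_4: node(4,0) S=73.7651 payoff=63.1949 vs cont=63.0470 → 63.1949 [stop]  node(4,1) S=86.6391 payoff=50.3209 vs cont=50.1730 → 50.3209 [stop]  node(4,2) S=101.7600 payoff=35.2000 vs cont=35.3319 → 35.3319 [wait]  node(4,3) S=119.5199 payoff=17.4401 vs cont=20.2271 → 20.2271 [wait]  node(4,4) S=140.3794 payoff=0.0000 vs cont=8.4487 → 8.4487 [wait]  ⇒ S*(4)=86.6391
t_3: node(3,0) S=79.9434 payoff=57.0166 vs cont=56.8687 → 57.0166 [stop]  node(3,1) S=93.8957 payoff=43.0643 vs cont=42.9806 → 43.0643 [stop]  node(3,2) S=110.2830 payoff=26.6770 vs cont=27.9514 → 27.9514 [wait]  node(3,3) S=129.5304 payoff=7.4296 vs cont=14.4799 → 14.4799 [wait]  ⇒ S*(3)=93.8957
t_2: node(2,0) S=86.6391 payoff=50.3209 vs cont=50.1730 → 50.3209 [stop]  node(2,1) S=101.7600 payoff=35.2000 vs cont=35.6716 → 35.6716 [wait]  node(2,2) S=119.5199 payoff=17.4401 vs cont=21.3729 → 21.3729 [wait]  ⇒ S*(2)=86.6391
t_1: node(1,0) S=93.8957 payoff=43.0643 vs cont=43.1457 → 43.1457 [wait]  node(1,1) S=110.2830 payoff=26.6770 vs cont=28.6826 → 28.6826 [wait]  ⇒ S*(1)=-
t_0: node(0,0) S=101.7600 payoff=35.2000 vs cont=36.0687 → 36.0687 [wait]  ⇒ S*(0)=-

price = 36.0687
boundary = - - 86.6391 93.8957 86.6391 93.8957 101.7600 110.2830 119.5199
tree:
36.0687
43.1457 28.6826
50.3209 35.6716 21.3729
57.0166 43.0643 27.9514 14.4799
63.1949 50.3209 35.3319 20.2271 8.4487
68.8957 57.0166 43.0643 27.2526 12.8600 3.8134
74.1559 63.1949 50.3209 35.2000 18.9285 6.4862 1.0020
79.0096 68.8957 57.0166 43.0643 26.6770 10.7959 1.9539 0.0000
83.4882 74.1559 63.1949 50.3209 35.2000 17.4401 3.8101 0.0000 0.0000
87.6207 79.0096 68.8957 57.0166 43.0643 26.6770 7.4296 0.0000 0.0000 0.0000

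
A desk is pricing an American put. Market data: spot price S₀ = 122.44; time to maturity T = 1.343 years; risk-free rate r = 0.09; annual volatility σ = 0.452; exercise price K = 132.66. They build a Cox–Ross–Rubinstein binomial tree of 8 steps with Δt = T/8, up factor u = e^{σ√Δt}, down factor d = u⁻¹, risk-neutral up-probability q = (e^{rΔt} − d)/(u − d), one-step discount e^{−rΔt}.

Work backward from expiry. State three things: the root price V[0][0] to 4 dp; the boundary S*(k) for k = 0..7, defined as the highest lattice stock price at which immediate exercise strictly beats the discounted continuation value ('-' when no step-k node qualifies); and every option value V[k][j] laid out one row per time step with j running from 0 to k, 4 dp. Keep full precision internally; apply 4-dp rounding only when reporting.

params: Δt=0.16787 u=1.20345 d=0.83094 q=0.49470 e^(-rΔt)=0.98500
t_8 payoffs: 104.8317 92.3562 74.2879 48.1196 10.2200 0.0000 0.0000 0.0000 0.0000
t_7: node(7,0) S=33.4901 payoff=99.1699 vs cont=97.1806 → 99.1699 [stop]  node(7,1) S=48.5038 payoff=84.1562 vs cont=82.1670 → 84.1562 [stop]  node(7,2) S=70.2481 payoff=62.4119 vs cont=60.4226 → 62.4119 [stop]  node(7,3) S=101.7405 payoff=30.9195 vs cont=28.9303 → 30.9195 [stop]  node(7,4) S=147.3509 payoff=0.0000 vs cont=5.0867 → 5.0867 [wait]  node(7,5) S=213.4087 payoff=0.0000 vs cont=0.0000 → 0.0000 [wait]  node(7,6) S=309.0802 payoff=0.0000 vs cont=0.0000 → 0.0000 [wait]  node(7,7) S=447.6415 payoff=0.0000 vs cont=0.0000 → 0.0000 [wait]  ⇒ S*(7)=101.7405
t_6: node(6,0) S=40.3038 payoff=92.3562 vs cont=90.3669 → 92.3562 [stop]  node(6,1) S=58.3721 payoff=74.2879 vs cont=72.2987 → 74.2879 [stop]  node(6,2) S=84.5404 payoff=48.1196 vs cont=46.1304 → 48.1196 [stop]  node(6,3) S=122.4400 payoff=10.2200 vs cont=17.8680 → 17.8680 [wait]  node(6,4) S=177.3301 payoff=0.0000 vs cont=2.5318 → 2.5318 [wait]  node(6,5) S=256.8276 payoff=0.0000 vs cont=0.0000 → 0.0000 [wait]  node(6,6) S=371.9639 payoff=0.0000 vs cont=0.0000 → 0.0000 [wait]  ⇒ S*(6)=84.5404
t_5: node(5,0) S=48.5038 payoff=84.1562 vs cont=82.1670 → 84.1562 [stop]  node(5,1) S=70.2481 payoff=62.4119 vs cont=60.4226 → 62.4119 [stop]  node(5,2) S=101.7405 payoff=30.9195 vs cont=32.6570 → 32.6570 [wait]  node(5,3) S=147.3509 payoff=0.0000 vs cont=10.1270 → 10.1270 [wait]  node(5,4) S=213.4087 payoff=0.0000 vs cont=1.2601 → 1.2601 [wait]  node(5,5) S=309.0802 payoff=0.0000 vs cont=0.0000 → 0.0000 [wait]  ⇒ S*(5)=70.2481
t_4: node(4,0) S=58.3721 payoff=74.2879 vs cont=72.2987 → 74.2879 [stop]  node(4,1) S=84.5404 payoff=48.1196 vs cont=46.9770 → 48.1196 [stop]  node(4,2) S=122.4400 payoff=10.2200 vs cont=21.1889 → 21.1889 [wait]  node(4,3) S=177.3301 payoff=0.0000 vs cont=5.6545 → 5.6545 [wait]  node(4,4) S=256.8276 payoff=0.0000 vs cont=0.6272 → 0.6272 [wait]  ⇒ S*(4)=84.5404
t_3: node(3,0) S=70.2481 payoff=62.4119 vs cont=60.4226 → 62.4119 [stop]  node(3,1) S=101.7405 payoff=30.9195 vs cont=34.2752 → 34.2752 [wait]  node(3,2) S=147.3509 payoff=0.0000 vs cont=13.3015 → 13.3015 [wait]  node(3,3) S=213.4087 payoff=0.0000 vs cont=3.1200 → 3.1200 [wait]  ⇒ S*(3)=70.2481
t_2: node(2,0) S=84.5404 payoff=48.1196 vs cont=47.7655 → 48.1196 [stop]  node(2,1) S=122.4400 payoff=10.2200 vs cont=23.5411 → 23.5411 [wait]  node(2,2) S=177.3301 payoff=0.0000 vs cont=8.1408 → 8.1408 [wait]  ⇒ S*(2)=84.5404
t_1: node(1,0) S=101.7405 payoff=30.9195 vs cont=35.4214 → 35.4214 [wait]  node(1,1) S=147.3509 payoff=0.0000 vs cont=15.6838 → 15.6838 [wait]  ⇒ S*(1)=-
t_0: node(0,0) S=122.4400 payoff=10.2200 vs cont=25.2725 → 25.2725 [wait]  ⇒ S*(0)=-

price = 25.2725
boundary = - - 84.5404 70.2481 84.5404 70.2481 84.5404 101.7405
tree:
25.2725
35.4214 15.6838
48.1196 23.5411 8.1408
62.4119 34.2752 13.3015 3.1200
74.2879 48.1196 21.1889 5.6545 0.6272
84.1562 62.4119 32.6570 10.1270 1.2601 0.0000
92.3562 74.2879 48.1196 17.8680 2.5318 0.0000 0.0000
99.1699 84.1562 62.4119 30.9195 5.0867 0.0000 0.0000 0.0000
104.8317 92.3562 74.2879 48.1196 10.2200 0.0000 0.0000 0.0000 0.0000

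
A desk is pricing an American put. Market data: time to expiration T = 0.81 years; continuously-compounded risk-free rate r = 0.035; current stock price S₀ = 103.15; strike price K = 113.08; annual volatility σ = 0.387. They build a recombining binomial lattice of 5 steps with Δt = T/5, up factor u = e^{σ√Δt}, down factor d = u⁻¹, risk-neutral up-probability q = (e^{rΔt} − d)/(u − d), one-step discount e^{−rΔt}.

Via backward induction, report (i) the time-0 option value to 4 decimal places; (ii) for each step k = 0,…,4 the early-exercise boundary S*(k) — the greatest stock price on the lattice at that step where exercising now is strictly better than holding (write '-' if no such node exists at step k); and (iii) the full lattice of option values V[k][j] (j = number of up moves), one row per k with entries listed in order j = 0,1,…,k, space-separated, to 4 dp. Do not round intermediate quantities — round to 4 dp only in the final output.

Δt=0.16200  u=1.16855  d=0.85576  q=0.47932  discount=0.99435
step 5 (expiry): payoffs max(K−S,0) = 65.7397 48.4363 24.8083 0.0000 0.0000 0.0000
step 4: (k=4,j=0): S=55.3195, (K−S)⁺=57.7605, hold=57.1211 ⇒ V=57.7605 exercise | (k=4,j=1): S=75.5395, (K−S)⁺=37.5405, hold=36.9012 ⇒ V=37.5405 exercise | (k=4,j=2): S=103.1500, (K−S)⁺=9.9300, hold=12.8442 ⇒ V=12.8442 continue | (k=4,j=3): S=140.8525, (K−S)⁺=0.0000, hold=0.0000 ⇒ V=0.0000 continue | (k=4,j=4): S=192.3357, (K−S)⁺=0.0000, hold=0.0000 ⇒ V=0.0000 continue  boundary S*=75.5395
step 3: (k=3,j=0): S=64.6437, (K−S)⁺=48.4363, hold=47.7969 ⇒ V=48.4363 exercise | (k=3,j=1): S=88.2717, (K−S)⁺=24.8083, hold=25.5579 ⇒ V=25.5579 continue | (k=3,j=2): S=120.5360, (K−S)⁺=0.0000, hold=6.6500 ⇒ V=6.6500 continue | (k=3,j=3): S=164.5933, (K−S)⁺=0.0000, hold=0.0000 ⇒ V=0.0000 continue  boundary S*=64.6437
step 2: (k=2,j=0): S=75.5395, (K−S)⁺=37.5405, hold=37.2584 ⇒ V=37.5405 exercise | (k=2,j=1): S=103.1500, (K−S)⁺=9.9300, hold=16.4018 ⇒ V=16.4018 continue | (k=2,j=2): S=140.8525, (K−S)⁺=0.0000, hold=3.4430 ⇒ V=3.4430 continue  boundary S*=75.5395
step 1: (k=1,j=0): S=88.2717, (K−S)⁺=24.8083, hold=27.2534 ⇒ V=27.2534 continue | (k=1,j=1): S=120.5360, (K−S)⁺=0.0000, hold=10.1328 ⇒ V=10.1328 continue  boundary S*=-
step 0: (k=0,j=0): S=103.1500, (K−S)⁺=9.9300, hold=18.9395 ⇒ V=18.9395 continue  boundary S*=-

price = 18.9395
boundary = - - 75.5395 64.6437 75.5395
tree:
18.9395
27.2534 10.1328
37.5405 16.4018 3.4430
48.4363 25.5579 6.6500 0.0000
57.7605 37.5405 12.8442 0.0000 0.0000
65.7397 48.4363 24.8083 0.0000 0.0000 0.0000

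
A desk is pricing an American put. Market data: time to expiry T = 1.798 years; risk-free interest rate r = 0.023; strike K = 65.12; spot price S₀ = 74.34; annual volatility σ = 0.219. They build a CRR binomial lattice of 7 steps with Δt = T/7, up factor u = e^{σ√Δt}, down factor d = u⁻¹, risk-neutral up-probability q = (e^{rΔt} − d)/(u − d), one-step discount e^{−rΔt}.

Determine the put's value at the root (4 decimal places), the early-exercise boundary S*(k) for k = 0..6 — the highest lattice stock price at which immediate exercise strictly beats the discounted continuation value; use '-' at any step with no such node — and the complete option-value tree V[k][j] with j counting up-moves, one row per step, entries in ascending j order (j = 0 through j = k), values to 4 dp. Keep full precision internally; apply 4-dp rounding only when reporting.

price = 3.4117
boundary = - - - - 47.6882 53.2860 47.6882
tree:
3.4117
5.4065 1.4487
8.3177 2.5469 0.3629
12.3294 4.3874 0.7286 0.0000
17.4318 7.3513 1.4627 0.0000 0.0000
22.4417 11.8340 2.9364 0.0000 0.0000 0.0000
26.9252 17.4318 5.8949 0.0000 0.0000 0.0000 0.0000
30.9377 22.4417 11.8340 0.0000 0.0000 0.0000 0.0000 0.0000

Δt=0.25686, u=1.11739, d=0.89495, q=0.49892, disc=e^(-rΔt)=0.99411
k=7 terminal: V=max(K-S,0) → 30.9377 22.4417 11.8340 0.0000 0.0000 0.0000 0.0000 0.0000
k=6: j=0 S=38.1948 intr=26.9252 cont=26.5416 V=26.9252[EX]; j=1 S=47.6882 intr=17.4318 cont=17.0483 V=17.4318[EX]; j=2 S=59.5411 intr=5.5789 cont=5.8949 V=5.8949[hold]; j=3 S=74.3400 intr=0.0000 cont=0.0000 V=0.0000[hold]; j=4 S=92.8172 intr=0.0000 cont=0.0000 V=0.0000[hold]; j=5 S=115.8870 intr=0.0000 cont=0.0000 V=0.0000[hold]; j=6 S=144.6907 intr=0.0000 cont=0.0000 V=0.0000[hold]  S*(6)=47.6882
k=5: j=0 S=42.6783 intr=22.4417 cont=22.0581 V=22.4417[EX]; j=1 S=53.2860 intr=11.8340 cont=11.6071 V=11.8340[EX]; j=2 S=66.5303 intr=0.0000 cont=2.9364 V=2.9364[hold]; j=3 S=83.0664 intr=0.0000 cont=0.0000 V=0.0000[hold]; j=4 S=103.7126 intr=0.0000 cont=0.0000 V=0.0000[hold]; j=5 S=129.4904 intr=0.0000 cont=0.0000 V=0.0000[hold]  S*(5)=53.2860
k=4: j=0 S=47.6882 intr=17.4318 cont=17.0483 V=17.4318[EX]; j=1 S=59.5411 intr=5.5789 cont=7.3513 V=7.3513[hold]; j=2 S=74.3400 intr=0.0000 cont=1.4627 V=1.4627[hold]; j=3 S=92.8172 intr=0.0000 cont=0.0000 V=0.0000[hold]; j=4 S=115.8870 intr=0.0000 cont=0.0000 V=0.0000[hold]  S*(4)=47.6882
k=3: j=0 S=53.2860 intr=11.8340 cont=12.3294 V=12.3294[hold]; j=1 S=66.5303 intr=0.0000 cont=4.3874 V=4.3874[hold]; j=2 S=83.0664 intr=0.0000 cont=0.7286 V=0.7286[hold]; j=3 S=103.7126 intr=0.0000 cont=0.0000 V=0.0000[hold]  S*(3)=-
k=2: j=0 S=59.5411 intr=5.5789 cont=8.3177 V=8.3177[hold]; j=1 S=74.3400 intr=0.0000 cont=2.5469 V=2.5469[hold]; j=2 S=92.8172 intr=0.0000 cont=0.3629 V=0.3629[hold]  S*(2)=-
k=1: j=0 S=66.5303 intr=0.0000 cont=5.4065 V=5.4065[hold]; j=1 S=83.0664 intr=0.0000 cont=1.4487 V=1.4487[hold]  S*(1)=-
k=0: j=0 S=74.3400 intr=0.0000 cont=3.4117 V=3.4117[hold]  S*(0)=-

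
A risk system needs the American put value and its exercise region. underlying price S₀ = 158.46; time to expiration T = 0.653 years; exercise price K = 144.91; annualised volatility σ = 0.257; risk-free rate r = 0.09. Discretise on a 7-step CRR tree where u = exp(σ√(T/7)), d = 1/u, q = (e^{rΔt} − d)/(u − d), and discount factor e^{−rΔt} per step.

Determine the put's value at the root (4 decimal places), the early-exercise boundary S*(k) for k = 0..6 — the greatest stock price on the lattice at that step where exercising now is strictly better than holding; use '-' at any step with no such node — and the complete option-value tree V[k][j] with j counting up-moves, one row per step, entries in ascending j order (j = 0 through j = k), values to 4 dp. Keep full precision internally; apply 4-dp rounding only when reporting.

price = 4.4595
boundary = - - - 125.2132 115.7605 125.2132 135.4378
tree:
4.4595
7.5739 1.8125
12.4627 3.4278 0.4318
19.6968 6.3474 0.9345 0.0000
29.1495 11.4191 2.0224 0.0000 0.0000
37.8886 19.6968 4.3768 0.0000 0.0000 0.0000
45.9680 29.1495 9.4722 0.0000 0.0000 0.0000 0.0000
53.4375 37.8886 19.6968 0.0000 0.0000 0.0000 0.0000 0.0000

Δt=0.09329  u=1.08166  d=0.92451  q=0.53404  discount=0.99164
step 7 (expiry): payoffs max(K−S,0) = 53.4375 37.8886 19.6968 0.0000 0.0000 0.0000 0.0000 0.0000
step 6: (k=6,j=0): S=98.9420, (K−S)⁺=45.9680, hold=44.7565 ⇒ V=45.9680 exercise | (k=6,j=1): S=115.7605, (K−S)⁺=29.1495, hold=27.9380 ⇒ V=29.1495 exercise | (k=6,j=2): S=135.4378, (K−S)⁺=9.4722, hold=9.1013 ⇒ V=9.4722 exercise | (k=6,j=3): S=158.4600, (K−S)⁺=0.0000, hold=0.0000 ⇒ V=0.0000 continue | (k=6,j=4): S=185.3956, (K−S)⁺=0.0000, hold=0.0000 ⇒ V=0.0000 continue | (k=6,j=5): S=216.9097, (K−S)⁺=0.0000, hold=0.0000 ⇒ V=0.0000 continue | (k=6,j=6): S=253.7808, (K−S)⁺=0.0000, hold=0.0000 ⇒ V=0.0000 continue  boundary S*=135.4378
step 5: (k=5,j=0): S=107.0214, (K−S)⁺=37.8886, hold=36.6771 ⇒ V=37.8886 exercise | (k=5,j=1): S=125.2132, (K−S)⁺=19.6968, hold=18.4853 ⇒ V=19.6968 exercise | (k=5,j=2): S=146.4974, (K−S)⁺=0.0000, hold=4.3768 ⇒ V=4.3768 continue | (k=5,j=3): S=171.3995, (K−S)⁺=0.0000, hold=0.0000 ⇒ V=0.0000 continue | (k=5,j=4): S=200.5345, (K−S)⁺=0.0000, hold=0.0000 ⇒ V=0.0000 continue | (k=5,j=5): S=234.6221, (K−S)⁺=0.0000, hold=0.0000 ⇒ V=0.0000 continue  boundary S*=125.2132
step 4: (k=4,j=0): S=115.7605, (K−S)⁺=29.1495, hold=27.9380 ⇒ V=29.1495 exercise | (k=4,j=1): S=135.4378, (K−S)⁺=9.4722, hold=11.4191 ⇒ V=11.4191 continue | (k=4,j=2): S=158.4600, (K−S)⁺=0.0000, hold=2.0224 ⇒ V=2.0224 continue | (k=4,j=3): S=185.3956, (K−S)⁺=0.0000, hold=0.0000 ⇒ V=0.0000 continue | (k=4,j=4): S=216.9097, (K−S)⁺=0.0000, hold=0.0000 ⇒ V=0.0000 continue  boundary S*=115.7605
step 3: (k=3,j=0): S=125.2132, (K−S)⁺=19.6968, hold=19.5163 ⇒ V=19.6968 exercise | (k=3,j=1): S=146.4974, (K−S)⁺=0.0000, hold=6.3474 ⇒ V=6.3474 continue | (k=3,j=2): S=171.3995, (K−S)⁺=0.0000, hold=0.9345 ⇒ V=0.9345 continue | (k=3,j=3): S=200.5345, (K−S)⁺=0.0000, hold=0.0000 ⇒ V=0.0000 continue  boundary S*=125.2132
step 2: (k=2,j=0): S=135.4378, (K−S)⁺=9.4722, hold=12.4627 ⇒ V=12.4627 continue | (k=2,j=1): S=158.4600, (K−S)⁺=0.0000, hold=3.4278 ⇒ V=3.4278 continue | (k=2,j=2): S=185.3956, (K−S)⁺=0.0000, hold=0.4318 ⇒ V=0.4318 continue  boundary S*=-
step 1: (k=1,j=0): S=146.4974, (K−S)⁺=0.0000, hold=7.5739 ⇒ V=7.5739 continue | (k=1,j=1): S=171.3995, (K−S)⁺=0.0000, hold=1.8125 ⇒ V=1.8125 continue  boundary S*=-
step 0: (k=0,j=0): S=158.4600, (K−S)⁺=0.0000, hold=4.4595 ⇒ V=4.4595 continue  boundary S*=-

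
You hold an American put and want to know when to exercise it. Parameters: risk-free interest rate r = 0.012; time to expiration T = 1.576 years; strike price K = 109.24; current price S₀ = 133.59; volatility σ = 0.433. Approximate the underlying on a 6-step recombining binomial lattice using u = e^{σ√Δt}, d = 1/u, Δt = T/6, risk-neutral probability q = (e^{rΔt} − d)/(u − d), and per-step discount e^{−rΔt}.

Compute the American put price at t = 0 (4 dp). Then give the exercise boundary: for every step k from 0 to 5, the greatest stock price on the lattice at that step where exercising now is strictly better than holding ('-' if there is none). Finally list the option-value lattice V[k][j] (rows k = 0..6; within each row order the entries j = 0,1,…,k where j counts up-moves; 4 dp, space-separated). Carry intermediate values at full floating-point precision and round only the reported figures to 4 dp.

price = 15.6165
boundary = - - - - 54.9876 68.6502
tree:
15.6165
22.4776 7.4006
31.3965 11.8129 2.0986
42.2459 18.4515 3.8404 0.0000
54.2524 27.9730 7.0275 0.0000 0.0000
65.1959 40.5898 12.8598 0.0000 0.0000 0.0000
73.9615 54.2524 23.5324 0.0000 0.0000 0.0000 0.0000

Δt=0.26267, u=1.24847, d=0.80098, q=0.45180, disc=e^(-rΔt)=0.99685
k=6 terminal: V=max(K-S,0) → 73.9615 54.2524 23.5324 0.0000 0.0000 0.0000 0.0000
k=5: j=0 S=44.0441 intr=65.1959 cont=64.8521 V=65.1959[EX]; j=1 S=68.6502 intr=40.5898 cont=40.2460 V=40.5898[EX]; j=2 S=107.0032 intr=2.2368 cont=12.8598 V=12.8598[hold]; j=3 S=166.7828 intr=0.0000 cont=0.0000 V=0.0000[hold]; j=4 S=259.9596 intr=0.0000 cont=0.0000 V=0.0000[hold]; j=5 S=405.1915 intr=0.0000 cont=0.0000 V=0.0000[hold]  S*(5)=68.6502
k=4: j=0 S=54.9876 intr=54.2524 cont=53.9086 V=54.2524[EX]; j=1 S=85.7076 intr=23.5324 cont=27.9730 V=27.9730[hold]; j=2 S=133.5900 intr=0.0000 cont=7.0275 V=7.0275[hold]; j=3 S=208.2229 intr=0.0000 cont=0.0000 V=0.0000[hold]; j=4 S=324.5511 intr=0.0000 cont=0.0000 V=0.0000[hold]  S*(4)=54.9876
k=3: j=0 S=68.6502 intr=40.5898 cont=42.2459 V=42.2459[hold]; j=1 S=107.0032 intr=2.2368 cont=18.4515 V=18.4515[hold]; j=2 S=166.7828 intr=0.0000 cont=3.8404 V=3.8404[hold]; j=3 S=259.9596 intr=0.0000 cont=0.0000 V=0.0000[hold]  S*(3)=-
k=2: j=0 S=85.7076 intr=23.5324 cont=31.3965 V=31.3965[hold]; j=1 S=133.5900 intr=0.0000 cont=11.8129 V=11.8129[hold]; j=2 S=208.2229 intr=0.0000 cont=2.0986 V=2.0986[hold]  S*(2)=-
k=1: j=0 S=107.0032 intr=2.2368 cont=22.4776 V=22.4776[hold]; j=1 S=166.7828 intr=0.0000 cont=7.4006 V=7.4006[hold]  S*(1)=-
k=0: j=0 S=133.5900 intr=0.0000 cont=15.6165 V=15.6165[hold]  S*(0)=-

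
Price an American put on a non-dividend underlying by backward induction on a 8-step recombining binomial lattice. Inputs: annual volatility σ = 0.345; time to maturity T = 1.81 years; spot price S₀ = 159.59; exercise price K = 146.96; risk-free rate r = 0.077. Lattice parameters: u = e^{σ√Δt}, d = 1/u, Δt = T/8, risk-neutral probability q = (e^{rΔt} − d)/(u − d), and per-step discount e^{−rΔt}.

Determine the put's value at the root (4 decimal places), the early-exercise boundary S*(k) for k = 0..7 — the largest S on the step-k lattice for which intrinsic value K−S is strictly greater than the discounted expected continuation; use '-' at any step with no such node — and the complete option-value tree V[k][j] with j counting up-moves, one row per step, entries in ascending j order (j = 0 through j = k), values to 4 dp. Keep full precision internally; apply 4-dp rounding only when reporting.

price = 15.1901
boundary = - - - 97.5439 82.7812 97.5439 114.9393 97.5439
tree:
15.1901
23.2311 8.0584
34.4725 13.3294 3.3183
49.4161 21.4330 6.0744 0.8092
64.1788 33.2711 10.9017 1.6886 0.0000
76.7073 49.4161 19.0470 3.5237 0.0000 0.0000
87.3396 64.1788 32.0207 7.3532 0.0000 0.0000 0.0000
96.3628 76.7073 49.4161 15.3445 0.0000 0.0000 0.0000 0.0000
104.0204 87.3396 64.1788 32.0207 0.0000 0.0000 0.0000 0.0000 0.0000

Δt=0.22625  u=1.17833  d=0.84866  q=0.51237  discount=0.98273
step 8 (expiry): payoffs max(K−S,0) = 104.0204 87.3396 64.1788 32.0207 0.0000 0.0000 0.0000 0.0000 0.0000
step 7: (k=7,j=0): S=50.5972, (K−S)⁺=96.3628, hold=93.8248 ⇒ V=96.3628 exercise | (k=7,j=1): S=70.2527, (K−S)⁺=76.7073, hold=74.1692 ⇒ V=76.7073 exercise | (k=7,j=2): S=97.5439, (K−S)⁺=49.4161, hold=46.8780 ⇒ V=49.4161 exercise | (k=7,j=3): S=135.4369, (K−S)⁺=11.5231, hold=15.3445 ⇒ V=15.3445 continue | (k=7,j=4): S=188.0504, (K−S)⁺=0.0000, hold=0.0000 ⇒ V=0.0000 continue | (k=7,j=5): S=261.1026, (K−S)⁺=0.0000, hold=0.0000 ⇒ V=0.0000 continue | (k=7,j=6): S=362.5336, (K−S)⁺=0.0000, hold=0.0000 ⇒ V=0.0000 continue | (k=7,j=7): S=503.3676, (K−S)⁺=0.0000, hold=0.0000 ⇒ V=0.0000 continue  boundary S*=97.5439
step 6: (k=6,j=0): S=59.6204, (K−S)⁺=87.3396, hold=84.8016 ⇒ V=87.3396 exercise | (k=6,j=1): S=82.7812, (K−S)⁺=64.1788, hold=61.6408 ⇒ V=64.1788 exercise | (k=6,j=2): S=114.9393, (K−S)⁺=32.0207, hold=31.4068 ⇒ V=32.0207 exercise | (k=6,j=3): S=159.5900, (K−S)⁺=0.0000, hold=7.3532 ⇒ V=7.3532 continue | (k=6,j=4): S=221.5862, (K−S)⁺=0.0000, hold=0.0000 ⇒ V=0.0000 continue | (k=6,j=5): S=307.6662, (K−S)⁺=0.0000, hold=0.0000 ⇒ V=0.0000 continue | (k=6,j=6): S=427.1857, (K−S)⁺=0.0000, hold=0.0000 ⇒ V=0.0000 continue  boundary S*=114.9393
step 5: (k=5,j=0): S=70.2527, (K−S)⁺=76.7073, hold=74.1692 ⇒ V=76.7073 exercise | (k=5,j=1): S=97.5439, (K−S)⁺=49.4161, hold=46.8780 ⇒ V=49.4161 exercise | (k=5,j=2): S=135.4369, (K−S)⁺=11.5231, hold=19.0470 ⇒ V=19.0470 continue | (k=5,j=3): S=188.0504, (K−S)⁺=0.0000, hold=3.5237 ⇒ V=3.5237 continue | (k=5,j=4): S=261.1026, (K−S)⁺=0.0000, hold=0.0000 ⇒ V=0.0000 continue | (k=5,j=5): S=362.5336, (K−S)⁺=0.0000, hold=0.0000 ⇒ V=0.0000 continue  boundary S*=97.5439
step 4: (k=4,j=0): S=82.7812, (K−S)⁺=64.1788, hold=61.6408 ⇒ V=64.1788 exercise | (k=4,j=1): S=114.9393, (K−S)⁺=32.0207, hold=33.2711 ⇒ V=33.2711 continue | (k=4,j=2): S=159.5900, (K−S)⁺=0.0000, hold=10.9017 ⇒ V=10.9017 continue | (k=4,j=3): S=221.5862, (K−S)⁺=0.0000, hold=1.6886 ⇒ V=1.6886 continue | (k=4,j=4): S=307.6662, (K−S)⁺=0.0000, hold=0.0000 ⇒ V=0.0000 continue  boundary S*=82.7812
step 3: (k=3,j=0): S=97.5439, (K−S)⁺=49.4161, hold=47.5077 ⇒ V=49.4161 exercise | (k=3,j=1): S=135.4369, (K−S)⁺=11.5231, hold=21.4330 ⇒ V=21.4330 continue | (k=3,j=2): S=188.0504, (K−S)⁺=0.0000, hold=6.0744 ⇒ V=6.0744 continue | (k=3,j=3): S=261.1026, (K−S)⁺=0.0000, hold=0.8092 ⇒ V=0.8092 continue  boundary S*=97.5439
step 2: (k=2,j=0): S=114.9393, (K−S)⁺=32.0207, hold=34.4725 ⇒ V=34.4725 continue | (k=2,j=1): S=159.5900, (K−S)⁺=0.0000, hold=13.3294 ⇒ V=13.3294 continue | (k=2,j=2): S=221.5862, (K−S)⁺=0.0000, hold=3.3183 ⇒ V=3.3183 continue  boundary S*=-
step 1: (k=1,j=0): S=135.4369, (K−S)⁺=11.5231, hold=23.2311 ⇒ V=23.2311 continue | (k=1,j=1): S=188.0504, (K−S)⁺=0.0000, hold=8.0584 ⇒ V=8.0584 continue  boundary S*=-
step 0: (k=0,j=0): S=159.5900, (K−S)⁺=0.0000, hold=15.1901 ⇒ V=15.1901 continue  boundary S*=-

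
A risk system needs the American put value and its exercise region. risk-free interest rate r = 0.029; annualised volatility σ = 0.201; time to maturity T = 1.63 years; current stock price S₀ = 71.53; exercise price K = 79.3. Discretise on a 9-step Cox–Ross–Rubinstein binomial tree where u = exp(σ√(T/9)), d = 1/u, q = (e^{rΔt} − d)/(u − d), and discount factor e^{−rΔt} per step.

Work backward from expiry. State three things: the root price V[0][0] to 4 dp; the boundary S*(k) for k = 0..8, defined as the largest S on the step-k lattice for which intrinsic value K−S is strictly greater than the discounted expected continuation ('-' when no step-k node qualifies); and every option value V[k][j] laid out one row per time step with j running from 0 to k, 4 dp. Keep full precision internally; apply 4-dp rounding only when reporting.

price = 10.5043
boundary = - - 60.2822 55.3401 60.2822 55.3401 60.2822 65.6657 71.5300
tree:
10.5043
14.3546 6.9043
19.0178 10.0114 3.9830
23.9599 14.0540 6.2210 1.8685
28.4969 19.0178 9.4182 3.2057 0.5998
32.6619 23.9599 13.7149 5.3769 1.1475 0.0784
36.4855 28.4969 19.0178 8.7490 2.1844 0.1607 0.0000
39.9955 32.6619 23.9599 13.6343 4.1340 0.3292 0.0000 0.0000
43.2179 36.4855 28.4969 19.0178 7.7700 0.6745 0.0000 0.0000 0.0000
46.1760 39.9955 32.6619 23.9599 13.6343 1.3820 0.0000 0.0000 0.0000 0.0000

Δt=0.18111  u=1.08930  d=0.91802  q=0.50937  discount=0.99476
step 9 (expiry): payoffs max(K−S,0) = 46.1760 39.9955 32.6619 23.9599 13.6343 1.3820 0.0000 0.0000 0.0000 0.0000
step 8: (k=8,j=0): S=36.0821, (K−S)⁺=43.2179, hold=42.8025 ⇒ V=43.2179 exercise | (k=8,j=1): S=42.8145, (K−S)⁺=36.4855, hold=36.0701 ⇒ V=36.4855 exercise | (k=8,j=2): S=50.8031, (K−S)⁺=28.4969, hold=28.0815 ⇒ V=28.4969 exercise | (k=8,j=3): S=60.2822, (K−S)⁺=19.0178, hold=18.6024 ⇒ V=19.0178 exercise | (k=8,j=4): S=71.5300, (K−S)⁺=7.7700, hold=7.3546 ⇒ V=7.7700 exercise | (k=8,j=5): S=84.8765, (K−S)⁺=0.0000, hold=0.6745 ⇒ V=0.6745 continue | (k=8,j=6): S=100.7132, (K−S)⁺=0.0000, hold=0.0000 ⇒ V=0.0000 continue | (k=8,j=7): S=119.5048, (K−S)⁺=0.0000, hold=0.0000 ⇒ V=0.0000 continue | (k=8,j=8): S=141.8026, (K−S)⁺=0.0000, hold=0.0000 ⇒ V=0.0000 continue  boundary S*=71.5300
step 7: (k=7,j=0): S=39.3045, (K−S)⁺=39.9955, hold=39.5801 ⇒ V=39.9955 exercise | (k=7,j=1): S=46.6381, (K−S)⁺=32.6619, hold=32.2465 ⇒ V=32.6619 exercise | (k=7,j=2): S=55.3401, (K−S)⁺=23.9599, hold=23.5445 ⇒ V=23.9599 exercise | (k=7,j=3): S=65.6657, (K−S)⁺=13.6343, hold=13.2189 ⇒ V=13.6343 exercise | (k=7,j=4): S=77.9180, (K−S)⁺=1.3820, hold=4.1340 ⇒ V=4.1340 continue | (k=7,j=5): S=92.4563, (K−S)⁺=0.0000, hold=0.3292 ⇒ V=0.3292 continue | (k=7,j=6): S=109.7073, (K−S)⁺=0.0000, hold=0.0000 ⇒ V=0.0000 continue | (k=7,j=7): S=130.1771, (K−S)⁺=0.0000, hold=0.0000 ⇒ V=0.0000 continue  boundary S*=65.6657
step 6: (k=6,j=0): S=42.8145, (K−S)⁺=36.4855, hold=36.0701 ⇒ V=36.4855 exercise | (k=6,j=1): S=50.8031, (K−S)⁺=28.4969, hold=28.0815 ⇒ V=28.4969 exercise | (k=6,j=2): S=60.2822, (K−S)⁺=19.0178, hold=18.6024 ⇒ V=19.0178 exercise | (k=6,j=3): S=71.5300, (K−S)⁺=7.7700, hold=8.7490 ⇒ V=8.7490 continue | (k=6,j=4): S=84.8765, (K−S)⁺=0.0000, hold=2.1844 ⇒ V=2.1844 continue | (k=6,j=5): S=100.7132, (K−S)⁺=0.0000, hold=0.1607 ⇒ V=0.1607 continue | (k=6,j=6): S=119.5048, (K−S)⁺=0.0000, hold=0.0000 ⇒ V=0.0000 continue  boundary S*=60.2822
step 5: (k=5,j=0): S=46.6381, (K−S)⁺=32.6619, hold=32.2465 ⇒ V=32.6619 exercise | (k=5,j=1): S=55.3401, (K−S)⁺=23.9599, hold=23.5445 ⇒ V=23.9599 exercise | (k=5,j=2): S=65.6657, (K−S)⁺=13.6343, hold=13.7149 ⇒ V=13.7149 continue | (k=5,j=3): S=77.9180, (K−S)⁺=1.3820, hold=5.3769 ⇒ V=5.3769 continue | (k=5,j=4): S=92.4563, (K−S)⁺=0.0000, hold=1.1475 ⇒ V=1.1475 continue | (k=5,j=5): S=109.7073, (K−S)⁺=0.0000, hold=0.0784 ⇒ V=0.0784 continue  boundary S*=55.3401
step 4: (k=4,j=0): S=50.8031, (K−S)⁺=28.4969, hold=28.0815 ⇒ V=28.4969 exercise | (k=4,j=1): S=60.2822, (K−S)⁺=19.0178, hold=18.6432 ⇒ V=19.0178 exercise | (k=4,j=2): S=71.5300, (K−S)⁺=7.7700, hold=9.4182 ⇒ V=9.4182 continue | (k=4,j=3): S=84.8765, (K−S)⁺=0.0000, hold=3.2057 ⇒ V=3.2057 continue | (k=4,j=4): S=100.7132, (K−S)⁺=0.0000, hold=0.5998 ⇒ V=0.5998 continue  boundary S*=60.2822
step 3: (k=3,j=0): S=55.3401, (K−S)⁺=23.9599, hold=23.5445 ⇒ V=23.9599 exercise | (k=3,j=1): S=65.6657, (K−S)⁺=13.6343, hold=14.0540 ⇒ V=14.0540 continue | (k=3,j=2): S=77.9180, (K−S)⁺=1.3820, hold=6.2210 ⇒ V=6.2210 continue | (k=3,j=3): S=92.4563, (K−S)⁺=0.0000, hold=1.8685 ⇒ V=1.8685 continue  boundary S*=55.3401
step 2: (k=2,j=0): S=60.2822, (K−S)⁺=19.0178, hold=18.8150 ⇒ V=19.0178 exercise | (k=2,j=1): S=71.5300, (K−S)⁺=7.7700, hold=10.0114 ⇒ V=10.0114 continue | (k=2,j=2): S=84.8765, (K−S)⁺=0.0000, hold=3.9830 ⇒ V=3.9830 continue  boundary S*=60.2822
step 1: (k=1,j=0): S=65.6657, (K−S)⁺=13.6343, hold=14.3546 ⇒ V=14.3546 continue | (k=1,j=1): S=77.9180, (K−S)⁺=1.3820, hold=6.9043 ⇒ V=6.9043 continue  boundary S*=-
step 0: (k=0,j=0): S=71.5300, (K−S)⁺=7.7700, hold=10.5043 ⇒ V=10.5043 continue  boundary S*=-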